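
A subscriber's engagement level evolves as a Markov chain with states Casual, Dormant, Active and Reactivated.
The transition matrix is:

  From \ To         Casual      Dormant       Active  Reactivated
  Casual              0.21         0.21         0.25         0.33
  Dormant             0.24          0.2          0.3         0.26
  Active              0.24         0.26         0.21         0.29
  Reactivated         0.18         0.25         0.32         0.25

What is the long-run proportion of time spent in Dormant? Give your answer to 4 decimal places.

0.2324

Let the stationary distribution be π with π = πP and π_1 + π_2 + π_3 + π_4 = 1.
π_1 = 0.21·π_1 + 0.24·π_2 + 0.24·π_3 + 0.18·π_4
π_2 = 0.21·π_1 + 0.2·π_2 + 0.26·π_3 + 0.25·π_4
π_3 = 0.25·π_1 + 0.3·π_2 + 0.21·π_3 + 0.32·π_4
Solving with the normalization constraint gives π = (0.2167, 0.2324, 0.2704, 0.2805).
So the stationary probability of Dormant is 0.2324.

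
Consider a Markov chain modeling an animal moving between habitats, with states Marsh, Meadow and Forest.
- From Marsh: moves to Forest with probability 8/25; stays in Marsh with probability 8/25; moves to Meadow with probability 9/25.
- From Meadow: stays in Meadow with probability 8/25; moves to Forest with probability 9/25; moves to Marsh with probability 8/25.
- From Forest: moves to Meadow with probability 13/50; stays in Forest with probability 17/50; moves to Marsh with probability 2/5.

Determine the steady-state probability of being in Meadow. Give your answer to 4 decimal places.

0.3135

Let the stationary distribution be π with π = πP and π_1 + π_2 + π_3 = 1.
π_1 = 0.32·π_1 + 0.32·π_2 + 0.4·π_3
π_2 = 0.36·π_1 + 0.32·π_2 + 0.26·π_3
Solving with the normalization constraint gives π = (0.3471, 0.3135, 0.3393).
So the stationary probability of Meadow is 0.3135.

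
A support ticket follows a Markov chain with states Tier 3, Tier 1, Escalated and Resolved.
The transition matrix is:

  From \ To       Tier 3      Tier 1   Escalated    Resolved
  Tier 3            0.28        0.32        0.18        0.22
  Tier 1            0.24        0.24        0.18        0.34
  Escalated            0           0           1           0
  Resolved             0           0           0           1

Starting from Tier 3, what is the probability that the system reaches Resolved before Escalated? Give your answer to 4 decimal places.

0.5867

Let h(s) be the probability of absorption at Resolved starting from transient state s. Then h(Resolved) = 1 and h(Escalated) = 0. By first-step analysis:
h(Tier 3) = 0.28·h(Tier 3) + 0.32·h(Tier 1) + 0.18·0 + 0.22·1
h(Tier 1) = 0.24·h(Tier 3) + 0.24·h(Tier 1) + 0.18·0 + 0.34·1
Solving: h(Tier 3) = 0.5867, h(Tier 1) = 0.6327.
Starting from Tier 3, the probability is 0.5867.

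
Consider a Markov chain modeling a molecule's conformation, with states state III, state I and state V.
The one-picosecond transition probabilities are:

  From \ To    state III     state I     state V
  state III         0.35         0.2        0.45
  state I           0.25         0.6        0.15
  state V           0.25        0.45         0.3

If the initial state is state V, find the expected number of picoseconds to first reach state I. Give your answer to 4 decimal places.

2.6277

Let t(s) be the expected number of picoseconds to first reach state I from state s, with t(state I) = 0. Conditioning on the first picosecond:
t(state III) = 1 + 0.35·t(state III) + 0.45·t(state V)
t(state V) = 1 + 0.25·t(state III) + 0.3·t(state V)
Solving: t(state III) = 3.3577, t(state V) = 2.6277.
Expected picoseconds from state V to state I: 2.6277.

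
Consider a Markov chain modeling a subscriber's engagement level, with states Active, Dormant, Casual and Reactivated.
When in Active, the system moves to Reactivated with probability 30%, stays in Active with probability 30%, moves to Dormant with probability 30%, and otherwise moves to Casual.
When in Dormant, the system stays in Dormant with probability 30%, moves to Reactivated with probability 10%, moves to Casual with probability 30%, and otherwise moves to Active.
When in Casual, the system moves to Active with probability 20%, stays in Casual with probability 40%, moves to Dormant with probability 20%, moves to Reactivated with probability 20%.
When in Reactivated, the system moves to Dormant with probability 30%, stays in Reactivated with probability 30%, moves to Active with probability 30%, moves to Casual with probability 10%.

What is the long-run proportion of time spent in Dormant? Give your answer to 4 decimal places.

0.2778

Let the stationary distribution be π with π = πP and π_1 + π_2 + π_3 + π_4 = 1.
π_1 = 0.3·π_1 + 0.3·π_2 + 0.2·π_3 + 0.3·π_4
π_2 = 0.3·π_1 + 0.3·π_2 + 0.2·π_3 + 0.3·π_4
π_3 = 0.1·π_1 + 0.3·π_2 + 0.4·π_3 + 0.1·π_4
Solving with the normalization constraint gives π = (0.2778, 0.2778, 0.2222, 0.2222).
So the stationary probability of Dormant is 0.2778.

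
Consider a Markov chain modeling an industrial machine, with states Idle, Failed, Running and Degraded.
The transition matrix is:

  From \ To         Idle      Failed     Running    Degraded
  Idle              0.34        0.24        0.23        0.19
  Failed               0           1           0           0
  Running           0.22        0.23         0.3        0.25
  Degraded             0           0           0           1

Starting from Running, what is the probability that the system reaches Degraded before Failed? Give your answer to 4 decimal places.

0.5027

Let h(s) be the probability of absorption at Degraded starting from transient state s. Then h(Degraded) = 1 and h(Failed) = 0. By first-step analysis:
h(Idle) = 0.34·h(Idle) + 0.24·0 + 0.23·h(Running) + 0.19·1
h(Running) = 0.22·h(Idle) + 0.23·0 + 0.3·h(Running) + 0.25·1
Solving: h(Idle) = 0.4631, h(Running) = 0.5027.
Starting from Running, the probability is 0.5027.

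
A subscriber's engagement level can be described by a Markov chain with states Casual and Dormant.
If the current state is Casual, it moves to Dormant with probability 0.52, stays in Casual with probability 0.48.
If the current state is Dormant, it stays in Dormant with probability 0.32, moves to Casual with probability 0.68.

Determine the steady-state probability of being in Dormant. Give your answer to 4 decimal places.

0.4333

Let the stationary distribution be π with π = πP and π_1 + π_2 = 1.
π_1 = 0.48·π_1 + 0.68·π_2
Solving with the normalization constraint gives π = (0.5667, 0.4333).
So the stationary probability of Dormant is 0.4333.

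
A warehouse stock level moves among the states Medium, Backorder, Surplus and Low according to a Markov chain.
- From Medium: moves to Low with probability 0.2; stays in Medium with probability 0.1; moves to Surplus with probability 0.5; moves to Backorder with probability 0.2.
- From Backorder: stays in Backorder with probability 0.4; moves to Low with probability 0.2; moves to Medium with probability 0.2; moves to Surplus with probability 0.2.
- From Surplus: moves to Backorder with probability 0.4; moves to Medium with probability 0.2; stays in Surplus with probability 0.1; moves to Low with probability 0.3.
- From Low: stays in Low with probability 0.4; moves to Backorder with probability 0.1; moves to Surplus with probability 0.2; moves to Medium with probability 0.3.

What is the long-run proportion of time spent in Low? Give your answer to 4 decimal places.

Let the stationary distribution be π with π = πP and π_1 + π_2 + π_3 + π_4 = 1.
π_1 = 0.1·π_1 + 0.2·π_2 + 0.2·π_3 + 0.3·π_4
π_2 = 0.2·π_1 + 0.4·π_2 + 0.4·π_3 + 0.1·π_4
π_3 = 0.5·π_1 + 0.2·π_2 + 0.1·π_3 + 0.2·π_4
Solving with the normalization constraint gives π = (0.2073, 0.2746, 0.2383, 0.2798).
So the stationary probability of Low is 0.2798.

0.2798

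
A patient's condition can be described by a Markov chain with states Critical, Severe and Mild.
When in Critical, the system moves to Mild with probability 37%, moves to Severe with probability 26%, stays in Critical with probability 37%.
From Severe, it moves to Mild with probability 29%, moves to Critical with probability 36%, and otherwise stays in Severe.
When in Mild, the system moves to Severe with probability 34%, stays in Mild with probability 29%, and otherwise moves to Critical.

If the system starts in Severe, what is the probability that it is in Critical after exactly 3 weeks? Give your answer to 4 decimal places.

Propagate the distribution vector 3 weeks from Severe.
After 0 weeks: (0.0000, 1.0000, 0.0000)
After 1 week: (0.3600, 0.3500, 0.2900)
After 2 weeks: (0.3665, 0.3147, 0.3188)
After 3 weeks: (0.3669, 0.3138, 0.3193)
P(in Critical after 3 weeks) = 0.3669

0.3669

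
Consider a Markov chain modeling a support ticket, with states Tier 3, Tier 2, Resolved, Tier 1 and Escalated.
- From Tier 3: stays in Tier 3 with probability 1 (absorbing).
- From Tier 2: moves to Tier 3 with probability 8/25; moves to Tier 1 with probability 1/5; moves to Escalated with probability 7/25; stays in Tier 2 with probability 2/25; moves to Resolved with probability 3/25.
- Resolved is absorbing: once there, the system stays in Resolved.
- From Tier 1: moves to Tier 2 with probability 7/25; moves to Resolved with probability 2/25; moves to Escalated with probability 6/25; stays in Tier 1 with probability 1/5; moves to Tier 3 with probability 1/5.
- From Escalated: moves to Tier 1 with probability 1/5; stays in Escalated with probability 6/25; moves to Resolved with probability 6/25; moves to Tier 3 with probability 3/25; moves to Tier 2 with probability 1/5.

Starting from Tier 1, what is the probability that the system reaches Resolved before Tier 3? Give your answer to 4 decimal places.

Let h(s) be the probability of absorption at Resolved starting from transient state s. Then h(Resolved) = 1 and h(Tier 3) = 0. By first-step analysis:
h(Tier 2) = 0.32·0 + 0.08·h(Tier 2) + 0.12·1 + 0.2·h(Tier 1) + 0.28·h(Escalated)
h(Tier 1) = 0.2·0 + 0.28·h(Tier 2) + 0.08·1 + 0.2·h(Tier 1) + 0.24·h(Escalated)
h(Escalated) = 0.12·0 + 0.2·h(Tier 2) + 0.24·1 + 0.2·h(Tier 1) + 0.24·h(Escalated)
Solving: h(Tier 2) = 0.3704, h(Tier 1) = 0.3839, h(Escalated) = 0.5143.
Starting from Tier 1, the probability is 0.3839.

0.3839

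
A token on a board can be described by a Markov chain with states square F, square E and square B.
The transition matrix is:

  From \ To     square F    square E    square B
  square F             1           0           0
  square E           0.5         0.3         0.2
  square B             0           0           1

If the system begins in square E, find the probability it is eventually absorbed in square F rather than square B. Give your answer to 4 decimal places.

Let h(s) be the probability of absorption at square F starting from transient state s. Then h(square F) = 1 and h(square B) = 0. By first-step analysis:
h(square E) = 0.5·1 + 0.3·h(square E) + 0.2·0
Solving: h(square E) = 0.7143.
Starting from square E, the probability is 0.7143.

0.7143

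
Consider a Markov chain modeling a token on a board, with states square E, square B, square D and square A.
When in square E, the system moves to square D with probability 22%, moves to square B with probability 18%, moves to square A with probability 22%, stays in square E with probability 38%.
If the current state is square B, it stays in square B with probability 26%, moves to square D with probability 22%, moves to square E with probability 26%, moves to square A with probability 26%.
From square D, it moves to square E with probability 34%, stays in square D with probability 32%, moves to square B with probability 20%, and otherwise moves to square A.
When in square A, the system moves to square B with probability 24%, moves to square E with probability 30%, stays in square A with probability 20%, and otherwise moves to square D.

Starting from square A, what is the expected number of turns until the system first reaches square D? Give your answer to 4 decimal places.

4.1959

Let t(s) be the expected number of turns to first reach square D from state s, with t(square D) = 0. Conditioning on the first turn:
t(square E) = 1 + 0.38·t(square E) + 0.18·t(square B) + 0.22·t(square A)
t(square B) = 1 + 0.26·t(square E) + 0.26·t(square B) + 0.26·t(square A)
t(square A) = 1 + 0.3·t(square E) + 0.24·t(square B) + 0.2·t(square A)
Solving: t(square E) = 4.3676, t(square B) = 4.3602, t(square A) = 4.1959.
Expected turns from square A to square D: 4.1959.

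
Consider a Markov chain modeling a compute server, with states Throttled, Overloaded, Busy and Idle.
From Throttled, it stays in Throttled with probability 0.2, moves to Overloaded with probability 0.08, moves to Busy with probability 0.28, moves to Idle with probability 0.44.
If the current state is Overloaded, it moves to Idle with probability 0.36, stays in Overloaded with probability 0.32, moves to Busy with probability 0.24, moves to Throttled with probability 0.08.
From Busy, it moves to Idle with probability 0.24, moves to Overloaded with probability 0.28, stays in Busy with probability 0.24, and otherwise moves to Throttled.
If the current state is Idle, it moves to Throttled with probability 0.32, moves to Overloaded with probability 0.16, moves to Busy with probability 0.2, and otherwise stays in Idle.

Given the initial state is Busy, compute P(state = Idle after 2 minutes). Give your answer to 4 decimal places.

0.3408

Propagate the distribution vector 2 minutes from Busy.
After 0 minutes: (0.0000, 0.0000, 1.0000, 0.0000)
After 1 minute: (0.2400, 0.2800, 0.2400, 0.2400)
After 2 minutes: (0.2048, 0.2144, 0.2400, 0.3408)
P(in Idle after 2 minutes) = 0.3408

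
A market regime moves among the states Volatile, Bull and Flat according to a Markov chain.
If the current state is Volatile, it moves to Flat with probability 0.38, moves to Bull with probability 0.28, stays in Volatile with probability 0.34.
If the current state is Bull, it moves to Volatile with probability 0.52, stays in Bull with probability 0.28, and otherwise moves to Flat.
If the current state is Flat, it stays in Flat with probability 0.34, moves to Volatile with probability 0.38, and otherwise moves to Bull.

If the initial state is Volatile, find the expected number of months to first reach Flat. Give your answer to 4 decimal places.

3.0340

Let t(s) be the expected number of months to first reach Flat from state s, with t(Flat) = 0. Conditioning on the first month:
t(Volatile) = 1 + 0.34·t(Volatile) + 0.28·t(Bull)
t(Bull) = 1 + 0.52·t(Volatile) + 0.28·t(Bull)
Solving: t(Volatile) = 3.0340, t(Bull) = 3.5801.
Expected months from Volatile to Flat: 3.0340.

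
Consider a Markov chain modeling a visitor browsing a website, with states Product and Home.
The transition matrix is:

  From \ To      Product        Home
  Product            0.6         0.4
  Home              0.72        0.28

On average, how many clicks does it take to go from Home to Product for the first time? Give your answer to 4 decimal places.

1.3889

Let t(s) be the expected number of clicks to first reach Product from state s, with t(Product) = 0. Conditioning on the first click:
t(Home) = 1 + 0.28·t(Home)
Solving: t(Home) = 1.3889.
Expected clicks from Home to Product: 1.3889.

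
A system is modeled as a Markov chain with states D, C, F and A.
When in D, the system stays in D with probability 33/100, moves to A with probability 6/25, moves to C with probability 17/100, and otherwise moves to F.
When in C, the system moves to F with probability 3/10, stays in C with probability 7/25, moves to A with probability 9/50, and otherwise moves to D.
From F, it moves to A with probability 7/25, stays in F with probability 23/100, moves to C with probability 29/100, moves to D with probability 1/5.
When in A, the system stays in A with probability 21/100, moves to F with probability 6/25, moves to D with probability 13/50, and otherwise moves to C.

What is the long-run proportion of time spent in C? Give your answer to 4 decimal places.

0.2565

Let the stationary distribution be π with π = πP and π_1 + π_2 + π_3 + π_4 = 1.
π_1 = 0.33·π_1 + 0.24·π_2 + 0.2·π_3 + 0.26·π_4
π_2 = 0.17·π_1 + 0.28·π_2 + 0.29·π_3 + 0.29·π_4
π_3 = 0.26·π_1 + 0.3·π_2 + 0.23·π_3 + 0.24·π_4
Solving with the normalization constraint gives π = (0.2574, 0.2565, 0.2580, 0.2281).
So the stationary probability of C is 0.2565.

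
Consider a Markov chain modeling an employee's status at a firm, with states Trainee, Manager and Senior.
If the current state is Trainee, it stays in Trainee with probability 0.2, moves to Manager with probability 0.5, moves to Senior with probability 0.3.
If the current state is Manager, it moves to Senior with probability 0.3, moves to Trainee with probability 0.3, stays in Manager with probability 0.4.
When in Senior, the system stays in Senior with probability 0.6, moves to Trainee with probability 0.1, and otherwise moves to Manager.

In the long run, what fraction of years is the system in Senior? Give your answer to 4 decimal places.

Let the stationary distribution be π with π = πP and π_1 + π_2 + π_3 = 1.
π_1 = 0.2·π_1 + 0.3·π_2 + 0.1·π_3
π_2 = 0.5·π_1 + 0.4·π_2 + 0.3·π_3
Solving with the normalization constraint gives π = (0.1948, 0.3766, 0.4286).
So the stationary probability of Senior is 0.4286.

0.4286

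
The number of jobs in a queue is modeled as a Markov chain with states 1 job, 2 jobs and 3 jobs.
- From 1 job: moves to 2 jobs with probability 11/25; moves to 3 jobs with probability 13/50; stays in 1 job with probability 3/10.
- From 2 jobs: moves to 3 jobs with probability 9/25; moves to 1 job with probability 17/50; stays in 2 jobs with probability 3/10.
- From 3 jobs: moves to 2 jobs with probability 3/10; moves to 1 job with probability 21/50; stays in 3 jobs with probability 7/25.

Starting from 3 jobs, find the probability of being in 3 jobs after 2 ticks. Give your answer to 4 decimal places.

0.2956

Sum over the intermediate state after 1 tick:
P = P(3 jobs→1 job)·P(1 job→3 jobs) + P(3 jobs→2 jobs)·P(2 jobs→3 jobs) + P(3 jobs→3 jobs)·P(3 jobs→3 jobs)
  = 0.42×0.26 + 0.3×0.36 + 0.28×0.28
  = 0.1092 + 0.1080 + 0.0784 = 0.2956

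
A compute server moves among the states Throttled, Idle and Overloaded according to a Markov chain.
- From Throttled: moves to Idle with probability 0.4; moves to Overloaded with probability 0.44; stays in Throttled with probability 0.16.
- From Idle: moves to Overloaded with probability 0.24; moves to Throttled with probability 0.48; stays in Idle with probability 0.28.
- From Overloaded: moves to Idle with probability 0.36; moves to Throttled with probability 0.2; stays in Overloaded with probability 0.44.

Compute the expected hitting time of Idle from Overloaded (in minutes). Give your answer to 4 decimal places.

Let t(s) be the expected number of minutes to first reach Idle from state s, with t(Idle) = 0. Conditioning on the first minute:
t(Throttled) = 1 + 0.16·t(Throttled) + 0.44·t(Overloaded)
t(Overloaded) = 1 + 0.2·t(Throttled) + 0.44·t(Overloaded)
Solving: t(Throttled) = 2.6151, t(Overloaded) = 2.7197.
Expected minutes from Overloaded to Idle: 2.7197.

2.7197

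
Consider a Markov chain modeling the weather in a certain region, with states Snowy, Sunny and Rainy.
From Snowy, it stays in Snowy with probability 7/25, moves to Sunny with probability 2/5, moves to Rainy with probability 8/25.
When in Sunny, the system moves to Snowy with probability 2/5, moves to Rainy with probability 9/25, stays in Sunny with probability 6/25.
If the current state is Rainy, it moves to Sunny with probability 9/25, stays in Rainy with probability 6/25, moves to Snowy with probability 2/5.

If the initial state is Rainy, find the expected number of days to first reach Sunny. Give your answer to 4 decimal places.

Let t(s) be the expected number of days to first reach Sunny from state s, with t(Sunny) = 0. Conditioning on the first day:
t(Snowy) = 1 + 0.28·t(Snowy) + 0.32·t(Rainy)
t(Rainy) = 1 + 0.4·t(Snowy) + 0.24·t(Rainy)
Solving: t(Snowy) = 2.5763, t(Rainy) = 2.6718.
Expected days from Rainy to Sunny: 2.6718.

2.6718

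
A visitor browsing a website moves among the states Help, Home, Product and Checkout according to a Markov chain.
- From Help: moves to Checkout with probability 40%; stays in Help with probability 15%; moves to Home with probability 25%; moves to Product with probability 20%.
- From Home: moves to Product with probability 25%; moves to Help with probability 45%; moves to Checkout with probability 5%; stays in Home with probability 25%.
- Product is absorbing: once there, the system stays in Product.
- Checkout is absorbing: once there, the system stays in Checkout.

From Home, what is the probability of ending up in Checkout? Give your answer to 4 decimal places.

Let h(s) be the probability of absorption at Checkout starting from transient state s. Then h(Checkout) = 1 and h(Product) = 0. By first-step analysis:
h(Help) = 0.15·h(Help) + 0.25·h(Home) + 0.2·0 + 0.4·1
h(Home) = 0.45·h(Help) + 0.25·h(Home) + 0.25·0 + 0.05·1
Solving: h(Help) = 0.5952, h(Home) = 0.4238.
Starting from Home, the probability is 0.4238.

0.4238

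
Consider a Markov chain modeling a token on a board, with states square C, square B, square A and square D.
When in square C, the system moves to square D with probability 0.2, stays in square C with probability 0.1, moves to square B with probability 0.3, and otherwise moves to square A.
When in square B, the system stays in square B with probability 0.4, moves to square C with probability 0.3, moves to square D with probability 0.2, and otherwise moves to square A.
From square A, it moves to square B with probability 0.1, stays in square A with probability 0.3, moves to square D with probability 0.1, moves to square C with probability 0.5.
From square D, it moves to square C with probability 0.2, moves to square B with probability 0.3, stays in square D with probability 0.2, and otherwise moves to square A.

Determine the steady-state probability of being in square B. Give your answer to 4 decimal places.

Let the stationary distribution be π with π = πP and π_1 + π_2 + π_3 + π_4 = 1.
π_1 = 0.1·π_1 + 0.3·π_2 + 0.5·π_3 + 0.2·π_4
π_2 = 0.3·π_1 + 0.4·π_2 + 0.1·π_3 + 0.3·π_4
π_3 = 0.4·π_1 + 0.1·π_2 + 0.3·π_3 + 0.3·π_4
Solving with the normalization constraint gives π = (0.2812, 0.2725, 0.2736, 0.1726).
So the stationary probability of square B is 0.2725.

0.2725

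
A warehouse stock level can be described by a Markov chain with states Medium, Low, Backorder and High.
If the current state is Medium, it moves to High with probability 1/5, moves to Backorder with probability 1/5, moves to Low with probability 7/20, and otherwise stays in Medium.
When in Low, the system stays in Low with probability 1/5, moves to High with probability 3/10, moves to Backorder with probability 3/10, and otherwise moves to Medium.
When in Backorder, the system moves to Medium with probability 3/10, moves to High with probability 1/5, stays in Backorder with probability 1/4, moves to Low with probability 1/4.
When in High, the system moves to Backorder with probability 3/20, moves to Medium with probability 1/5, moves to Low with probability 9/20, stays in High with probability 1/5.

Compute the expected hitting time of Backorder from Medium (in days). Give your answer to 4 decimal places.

4.5283

Let t(s) be the expected number of days to first reach Backorder from state s, with t(Backorder) = 0. Conditioning on the first day:
t(Medium) = 1 + 0.25·t(Medium) + 0.35·t(Low) + 0.2·t(High)
t(Low) = 1 + 0.2·t(Medium) + 0.2·t(Low) + 0.3·t(High)
t(High) = 1 + 0.2·t(Medium) + 0.45·t(Low) + 0.2·t(High)
Solving: t(Medium) = 4.5283, t(Low) = 4.1509, t(High) = 4.7170.
Expected days from Medium to Backorder: 4.5283.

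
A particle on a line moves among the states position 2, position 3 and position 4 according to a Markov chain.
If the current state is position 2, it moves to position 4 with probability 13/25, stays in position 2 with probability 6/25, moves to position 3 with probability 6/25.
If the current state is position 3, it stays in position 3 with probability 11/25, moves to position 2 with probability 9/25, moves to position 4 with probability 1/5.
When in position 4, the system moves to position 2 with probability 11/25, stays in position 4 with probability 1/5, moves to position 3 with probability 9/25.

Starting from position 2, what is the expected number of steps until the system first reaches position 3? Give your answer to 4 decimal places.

Let t(s) be the expected number of steps to first reach position 3 from state s, with t(position 3) = 0. Conditioning on the first step:
t(position 2) = 1 + 0.24·t(position 2) + 0.52·t(position 4)
t(position 4) = 1 + 0.44·t(position 2) + 0.2·t(position 4)
Solving: t(position 2) = 3.4810, t(position 4) = 3.1646.
Expected steps from position 2 to position 3: 3.4810.

3.4810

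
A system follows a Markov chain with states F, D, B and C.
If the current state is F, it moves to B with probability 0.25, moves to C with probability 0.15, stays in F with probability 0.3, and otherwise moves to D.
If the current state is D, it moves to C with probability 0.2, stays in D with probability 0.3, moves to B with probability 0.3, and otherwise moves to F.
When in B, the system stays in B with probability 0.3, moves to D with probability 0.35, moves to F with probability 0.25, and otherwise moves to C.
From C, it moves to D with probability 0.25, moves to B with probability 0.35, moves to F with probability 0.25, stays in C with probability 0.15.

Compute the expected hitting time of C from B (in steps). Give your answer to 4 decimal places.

6.9217

Let t(s) be the expected number of steps to first reach C from state s, with t(C) = 0. Conditioning on the first step:
t(F) = 1 + 0.3·t(F) + 0.3·t(D) + 0.25·t(B)
t(D) = 1 + 0.2·t(F) + 0.3·t(D) + 0.3·t(B)
t(B) = 1 + 0.25·t(F) + 0.35·t(D) + 0.3·t(B)
Solving: t(F) = 6.5913, t(D) = 6.2783, t(B) = 6.9217.
Expected steps from B to C: 6.9217.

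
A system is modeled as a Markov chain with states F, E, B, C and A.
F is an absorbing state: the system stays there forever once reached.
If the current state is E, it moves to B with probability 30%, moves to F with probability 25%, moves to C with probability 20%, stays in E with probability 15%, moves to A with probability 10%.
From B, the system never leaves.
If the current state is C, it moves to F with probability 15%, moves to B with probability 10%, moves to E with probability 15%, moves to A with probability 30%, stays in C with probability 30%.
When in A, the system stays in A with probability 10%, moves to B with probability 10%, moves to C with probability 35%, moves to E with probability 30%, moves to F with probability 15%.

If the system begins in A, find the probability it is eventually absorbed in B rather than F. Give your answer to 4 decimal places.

0.4560

Let h(s) be the probability of absorption at B starting from transient state s. Then h(B) = 1 and h(F) = 0. By first-step analysis:
h(E) = 0.25·0 + 0.15·h(E) + 0.3·1 + 0.2·h(C) + 0.1·h(A)
h(C) = 0.15·0 + 0.15·h(E) + 0.1·1 + 0.3·h(C) + 0.3·h(A)
h(A) = 0.15·0 + 0.3·h(E) + 0.1·1 + 0.35·h(C) + 0.1·h(A)
Solving: h(E) = 0.5120, h(C) = 0.4480, h(A) = 0.4560.
Starting from A, the probability is 0.4560.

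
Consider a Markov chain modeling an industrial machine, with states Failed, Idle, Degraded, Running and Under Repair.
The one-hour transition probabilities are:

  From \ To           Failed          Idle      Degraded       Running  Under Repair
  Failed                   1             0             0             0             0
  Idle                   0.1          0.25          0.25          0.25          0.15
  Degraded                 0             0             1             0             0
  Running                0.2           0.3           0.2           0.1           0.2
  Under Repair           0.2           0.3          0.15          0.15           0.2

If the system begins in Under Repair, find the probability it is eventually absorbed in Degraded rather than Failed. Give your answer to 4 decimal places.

0.5218

Let h(s) be the probability of absorption at Degraded starting from transient state s. Then h(Degraded) = 1 and h(Failed) = 0. By first-step analysis:
h(Idle) = 0.1·0 + 0.25·h(Idle) + 0.25·1 + 0.25·h(Running) + 0.15·h(Under Repair)
h(Running) = 0.2·0 + 0.3·h(Idle) + 0.2·1 + 0.1·h(Running) + 0.2·h(Under Repair)
h(Under Repair) = 0.2·0 + 0.3·h(Idle) + 0.15·1 + 0.15·h(Running) + 0.2·h(Under Repair)
Solving: h(Idle) = 0.6192, h(Running) = 0.5446, h(Under Repair) = 0.5218.
Starting from Under Repair, the probability is 0.5218.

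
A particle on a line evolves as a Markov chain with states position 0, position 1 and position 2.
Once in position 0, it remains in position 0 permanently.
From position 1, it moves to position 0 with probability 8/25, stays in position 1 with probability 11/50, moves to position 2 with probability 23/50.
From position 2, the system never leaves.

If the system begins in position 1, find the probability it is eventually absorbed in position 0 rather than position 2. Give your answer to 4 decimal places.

0.4103

Let h(s) be the probability of absorption at position 0 starting from transient state s. Then h(position 0) = 1 and h(position 2) = 0. By first-step analysis:
h(position 1) = 0.32·1 + 0.22·h(position 1) + 0.46·0
Solving: h(position 1) = 0.4103.
Starting from position 1, the probability is 0.4103.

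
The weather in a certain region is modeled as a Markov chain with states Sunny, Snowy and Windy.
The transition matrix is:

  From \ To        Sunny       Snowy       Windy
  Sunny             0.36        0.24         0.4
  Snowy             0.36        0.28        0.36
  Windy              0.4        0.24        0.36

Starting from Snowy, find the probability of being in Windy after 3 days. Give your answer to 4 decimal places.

0.3750

Propagate the distribution vector 3 days from Snowy.
After 0 days: (0.0000, 1.0000, 0.0000)
After 1 day: (0.3600, 0.2800, 0.3600)
After 2 days: (0.3744, 0.2512, 0.3744)
After 3 days: (0.3750, 0.2500, 0.3750)
P(in Windy after 3 days) = 0.3750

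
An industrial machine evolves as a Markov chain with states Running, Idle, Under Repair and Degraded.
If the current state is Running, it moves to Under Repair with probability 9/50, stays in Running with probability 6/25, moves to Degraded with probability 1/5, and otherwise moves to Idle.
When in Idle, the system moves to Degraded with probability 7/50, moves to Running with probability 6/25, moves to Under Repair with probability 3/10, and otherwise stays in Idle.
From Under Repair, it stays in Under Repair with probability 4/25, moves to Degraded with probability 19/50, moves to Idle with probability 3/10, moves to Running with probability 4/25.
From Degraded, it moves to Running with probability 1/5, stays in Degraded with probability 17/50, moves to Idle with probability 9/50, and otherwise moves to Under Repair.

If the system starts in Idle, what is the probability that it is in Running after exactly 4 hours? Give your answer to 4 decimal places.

Propagate the distribution vector 4 hours from Idle.
After 0 hours: (0.0000, 1.0000, 0.0000, 0.0000)
After 1 hour: (0.2400, 0.3200, 0.3000, 0.1400)
After 2 hours: (0.2104, 0.3088, 0.2264, 0.2544)
After 3 hours: (0.2117, 0.2925, 0.2380, 0.2578)
After 4 hours: (0.2106, 0.2918, 0.2361, 0.2614)
P(in Running after 4 hours) = 0.2106

0.2106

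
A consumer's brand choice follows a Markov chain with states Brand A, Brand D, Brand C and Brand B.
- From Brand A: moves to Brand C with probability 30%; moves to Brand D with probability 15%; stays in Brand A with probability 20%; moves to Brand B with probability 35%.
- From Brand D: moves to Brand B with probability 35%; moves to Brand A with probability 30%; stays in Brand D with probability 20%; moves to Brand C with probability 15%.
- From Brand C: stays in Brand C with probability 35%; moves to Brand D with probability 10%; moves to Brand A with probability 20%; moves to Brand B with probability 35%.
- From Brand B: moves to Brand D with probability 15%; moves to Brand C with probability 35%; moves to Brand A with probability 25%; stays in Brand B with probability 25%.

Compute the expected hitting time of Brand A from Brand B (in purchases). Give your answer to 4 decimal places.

4.1501

Let t(s) be the expected number of purchases to first reach Brand A from state s, with t(Brand A) = 0. Conditioning on the first purchase:
t(Brand D) = 1 + 0.2·t(Brand D) + 0.15·t(Brand C) + 0.35·t(Brand B)
t(Brand C) = 1 + 0.1·t(Brand D) + 0.35·t(Brand C) + 0.35·t(Brand B)
t(Brand B) = 1 + 0.15·t(Brand D) + 0.35·t(Brand C) + 0.25·t(Brand B)
Solving: t(Brand D) = 3.8852, t(Brand C) = 4.3709, t(Brand B) = 4.1501.
Expected purchases from Brand B to Brand A: 4.1501.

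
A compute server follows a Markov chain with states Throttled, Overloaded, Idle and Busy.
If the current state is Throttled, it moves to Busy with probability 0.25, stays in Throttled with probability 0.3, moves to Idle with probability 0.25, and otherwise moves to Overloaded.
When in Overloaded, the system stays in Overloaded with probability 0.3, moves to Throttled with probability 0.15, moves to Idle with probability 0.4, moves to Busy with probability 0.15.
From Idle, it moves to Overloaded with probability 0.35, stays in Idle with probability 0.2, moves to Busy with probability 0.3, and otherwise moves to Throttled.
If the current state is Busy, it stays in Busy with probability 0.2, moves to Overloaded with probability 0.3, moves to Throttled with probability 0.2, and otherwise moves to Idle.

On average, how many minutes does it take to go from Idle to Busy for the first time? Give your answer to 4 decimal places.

4.0823

Let t(s) be the expected number of minutes to first reach Busy from state s, with t(Busy) = 0. Conditioning on the first minute:
t(Throttled) = 1 + 0.3·t(Throttled) + 0.2·t(Overloaded) + 0.25·t(Idle)
t(Overloaded) = 1 + 0.15·t(Throttled) + 0.3·t(Overloaded) + 0.4·t(Idle)
t(Idle) = 1 + 0.15·t(Throttled) + 0.35·t(Overloaded) + 0.2·t(Idle)
Solving: t(Throttled) = 4.2196, t(Overloaded) = 4.6655, t(Idle) = 4.0823.
Expected minutes from Idle to Busy: 4.0823.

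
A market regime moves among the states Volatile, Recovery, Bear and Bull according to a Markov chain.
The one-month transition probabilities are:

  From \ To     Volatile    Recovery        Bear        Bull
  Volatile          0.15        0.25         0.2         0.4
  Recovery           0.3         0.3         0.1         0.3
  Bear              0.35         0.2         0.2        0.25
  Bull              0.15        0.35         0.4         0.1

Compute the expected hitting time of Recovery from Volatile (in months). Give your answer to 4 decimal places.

Let t(s) be the expected number of months to first reach Recovery from state s, with t(Recovery) = 0. Conditioning on the first month:
t(Volatile) = 1 + 0.15·t(Volatile) + 0.2·t(Bear) + 0.4·t(Bull)
t(Bear) = 1 + 0.35·t(Volatile) + 0.2·t(Bear) + 0.25·t(Bull)
t(Bull) = 1 + 0.15·t(Volatile) + 0.4·t(Bear) + 0.1·t(Bull)
Solving: t(Volatile) = 3.7730, t(Bear) = 4.0000, t(Bull) = 3.5177.
Expected months from Volatile to Recovery: 3.7730.

3.7730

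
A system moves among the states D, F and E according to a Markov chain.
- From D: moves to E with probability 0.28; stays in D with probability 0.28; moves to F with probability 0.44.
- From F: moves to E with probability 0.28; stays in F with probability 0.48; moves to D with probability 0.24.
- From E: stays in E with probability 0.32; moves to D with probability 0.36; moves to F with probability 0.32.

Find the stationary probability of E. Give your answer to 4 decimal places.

0.2917

Let the stationary distribution be π with π = πP and π_1 + π_2 + π_3 = 1.
π_1 = 0.28·π_1 + 0.24·π_2 + 0.36·π_3
π_2 = 0.44·π_1 + 0.48·π_2 + 0.32·π_3
Solving with the normalization constraint gives π = (0.2865, 0.4219, 0.2917).
So the stationary probability of E is 0.2917.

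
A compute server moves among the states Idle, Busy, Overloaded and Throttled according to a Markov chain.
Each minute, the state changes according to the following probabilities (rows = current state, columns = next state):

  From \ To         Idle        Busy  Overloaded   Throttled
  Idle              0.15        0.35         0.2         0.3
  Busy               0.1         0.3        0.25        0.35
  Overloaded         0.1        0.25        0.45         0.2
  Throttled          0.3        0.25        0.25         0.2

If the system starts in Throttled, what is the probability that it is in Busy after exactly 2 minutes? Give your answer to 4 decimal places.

0.2925

Propagate the distribution vector 2 minutes from Throttled.
After 0 minutes: (0.0000, 0.0000, 0.0000, 1.0000)
After 1 minute: (0.3000, 0.2500, 0.2500, 0.2000)
After 2 minutes: (0.1550, 0.2925, 0.2850, 0.2675)
P(in Busy after 2 minutes) = 0.2925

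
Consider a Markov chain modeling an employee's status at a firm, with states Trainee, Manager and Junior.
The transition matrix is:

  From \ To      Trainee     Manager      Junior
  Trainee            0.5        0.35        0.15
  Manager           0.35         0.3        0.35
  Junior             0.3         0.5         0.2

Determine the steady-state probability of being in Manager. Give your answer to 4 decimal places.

0.3669

Let the stationary distribution be π with π = πP and π_1 + π_2 + π_3 = 1.
π_1 = 0.5·π_1 + 0.35·π_2 + 0.3·π_3
π_2 = 0.35·π_1 + 0.3·π_2 + 0.5·π_3
Solving with the normalization constraint gives π = (0.3979, 0.3669, 0.2351).
So the stationary probability of Manager is 0.3669.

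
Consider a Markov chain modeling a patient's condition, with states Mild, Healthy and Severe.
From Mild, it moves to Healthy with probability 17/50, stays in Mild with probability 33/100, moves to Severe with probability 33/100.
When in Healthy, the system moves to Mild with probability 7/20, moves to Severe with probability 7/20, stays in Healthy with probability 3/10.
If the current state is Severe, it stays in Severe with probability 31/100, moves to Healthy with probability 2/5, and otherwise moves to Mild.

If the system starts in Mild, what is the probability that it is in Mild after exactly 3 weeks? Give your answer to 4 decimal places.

0.3237

Propagate the distribution vector 3 weeks from Mild.
After 0 weeks: (1.0000, 0.0000, 0.0000)
After 1 week: (0.3300, 0.3400, 0.3300)
After 2 weeks: (0.3236, 0.3462, 0.3302)
After 3 weeks: (0.3237, 0.3460, 0.3303)
P(in Mild after 3 weeks) = 0.3237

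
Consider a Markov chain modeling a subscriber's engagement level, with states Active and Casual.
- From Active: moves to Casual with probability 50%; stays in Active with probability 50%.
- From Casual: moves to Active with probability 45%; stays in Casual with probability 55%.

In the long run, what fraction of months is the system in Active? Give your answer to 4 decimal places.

0.4737

Let the stationary distribution be π with π = πP and π_1 + π_2 = 1.
π_1 = 0.5·π_1 + 0.45·π_2
Solving with the normalization constraint gives π = (0.4737, 0.5263).
So the stationary probability of Active is 0.4737.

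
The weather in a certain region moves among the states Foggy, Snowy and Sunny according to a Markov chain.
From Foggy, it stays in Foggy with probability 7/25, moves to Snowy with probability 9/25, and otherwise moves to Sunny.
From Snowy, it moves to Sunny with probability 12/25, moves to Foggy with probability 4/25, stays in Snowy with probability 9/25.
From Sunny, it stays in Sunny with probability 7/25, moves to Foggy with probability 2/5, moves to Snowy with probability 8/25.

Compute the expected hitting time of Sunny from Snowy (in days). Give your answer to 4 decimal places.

2.1825

Let t(s) be the expected number of days to first reach Sunny from state s, with t(Sunny) = 0. Conditioning on the first day:
t(Foggy) = 1 + 0.28·t(Foggy) + 0.36·t(Snowy)
t(Snowy) = 1 + 0.16·t(Foggy) + 0.36·t(Snowy)
Solving: t(Foggy) = 2.4802, t(Snowy) = 2.1825.
Expected days from Snowy to Sunny: 2.1825.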